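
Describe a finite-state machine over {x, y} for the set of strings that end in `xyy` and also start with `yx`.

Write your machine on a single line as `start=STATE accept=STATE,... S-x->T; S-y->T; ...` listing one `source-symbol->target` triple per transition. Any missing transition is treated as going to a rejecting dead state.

Run two small machines in parallel and take their product. One (4 states) tracks how much of the suffix `xyy` has currently been matched; the other (4 states) tracks whether the input so far still matches the prefix `yx`. Each combined state is a pair, one component from each; accept when both components accept. After merging equivalent states the machine shrinks.
       x  y 
>  A   B  C 
   B   B  B 
   C   D  B 
   D   D  E 
   E   D  F 
 * F   D  G 
   G   D  G 
(> = start, * = accepting)

start=A; accept=F; A-x->B; A-y->C; B-x->B; B-y->B; C-x->D; C-y->B; D-x->D; D-y->E; E-x->D; E-y->F; F-x->D; F-y->G; G-x->D; G-y->G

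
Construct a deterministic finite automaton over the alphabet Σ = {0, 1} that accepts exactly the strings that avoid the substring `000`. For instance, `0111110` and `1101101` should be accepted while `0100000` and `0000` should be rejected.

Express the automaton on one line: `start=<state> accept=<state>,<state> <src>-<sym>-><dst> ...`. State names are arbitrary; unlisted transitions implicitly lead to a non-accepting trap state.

start=A accept=A,B,C A-0->B A-1->A B-0->C B-1->A C-0->D C-1->A D-0->D D-1->D

Track partial matches of the forbidden pattern `000`. State D is a dead state reached once `000` has occurred; every other state accepts. A means no part of `000` is currently matched.
A 4-state machine:
       0  1 
>* A   B  A 
 * B   C  A 
 * C   D  A 
   D   D  D 
(> = start, * = accepting)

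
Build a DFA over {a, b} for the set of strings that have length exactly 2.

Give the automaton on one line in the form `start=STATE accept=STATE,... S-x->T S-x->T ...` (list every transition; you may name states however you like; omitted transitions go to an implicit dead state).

We only need to distinguish lengths 0, 1, …, 2, and '>2'. Chain q0 → q1 → q2 → q3 on every symbol, with q3 looping. Accepting states: {q2}.
4 states suffice.
        a   b  
>  q0   q1  q1 
   q1   q2  q2 
 * q2   q3  q3 
   q3   q3  q3 
(> = start, * = accepting)

start=q0 accept=q2 q0-a->q1 q0-b->q1 q1-a->q2 q1-b->q2 q2-a->q3 q2-b->q3 q3-a->q3 q3-b->q3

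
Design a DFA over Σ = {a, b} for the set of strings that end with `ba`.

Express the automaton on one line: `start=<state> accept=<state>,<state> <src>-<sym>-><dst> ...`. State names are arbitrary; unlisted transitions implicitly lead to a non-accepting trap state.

Remember how much of `ba` the current input suffix matches. State q0 means no match yet; q1 means the last symbol is `b`; q2 means the last 2 symbols are `ba`. Only q2 accepts. On a mismatch, fall back to the longest proper suffix that is still a prefix of `ba`.
With 3 states:
        a   b  
>  q0   q0  q1 
   q1   q2  q1 
 * q2   q0  q1 
(> = start, * = accepting)

start=q0 accept=q2 q0-a->q0 q0-b->q1 q1-a->q2 q1-b->q1 q2-a->q0 q2-b->q1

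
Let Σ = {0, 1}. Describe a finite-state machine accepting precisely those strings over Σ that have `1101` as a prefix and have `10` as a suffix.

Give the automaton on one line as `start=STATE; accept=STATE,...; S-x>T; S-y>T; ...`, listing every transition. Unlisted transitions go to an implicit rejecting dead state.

Run two small machines in parallel and take their product. One (6 states) tracks whether the input so far still matches the prefix `1101`; the other (3 states) tracks how much of the suffix `10` has currently been matched. Each combined state is a pair, one component from each; accept when both components accept.
10 states suffice.
       0  1 
>  A   B  C 
   B   B  D 
   C   E  F 
   D   E  D 
   E   B  D 
   F   G  D 
   G   B  H 
   H   I  H 
 * I   J  H 
   J   J  H 
(> = start, * = accepting)

start=A; accept=I; A-0>B; A-1>C; B-0>B; B-1>D; C-0>E; C-1>F; D-0>E; D-1>D; E-0>B; E-1>D; F-0>G; F-1>D; G-0>B; G-1>H; H-0>I; H-1>H; I-0>J; I-1>H; J-0>J; J-1>H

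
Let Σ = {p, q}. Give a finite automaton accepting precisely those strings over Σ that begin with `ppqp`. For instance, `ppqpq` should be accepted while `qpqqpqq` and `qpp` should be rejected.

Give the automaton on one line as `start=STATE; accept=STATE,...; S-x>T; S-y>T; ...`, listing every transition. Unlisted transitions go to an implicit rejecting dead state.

Walk along `ppqp` while the input agrees: from s0 take `p` to s1, and so on. Any deviation drops to the rejecting sink s5. Once s4 is reached the prefix is confirmed and every continuation is accepted.
A 6-state machine:
        p   q  
>  s0   s1  s5 
   s1   s2  s5 
   s2   s5  s3 
   s3   s4  s5 
 * s4   s4  s4 
   s5   s5  s5 
(> = start, * = accepting)

start=s0; accept=s4; s0-p>s1; s0-q>s5; s1-p>s2; s1-q>s5; s2-p>s5; s2-q>s3; s3-p>s4; s3-q>s5; s4-p>s4; s4-q>s4; s5-p>s5; s5-q>s5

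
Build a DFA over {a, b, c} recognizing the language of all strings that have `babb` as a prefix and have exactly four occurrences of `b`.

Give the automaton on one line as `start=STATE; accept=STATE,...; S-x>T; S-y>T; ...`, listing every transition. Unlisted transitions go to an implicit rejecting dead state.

Build one automaton per condition and run them in lockstep. One (6 states) tracks whether the input so far still matches the prefix `babb`; the other (6 states) tracks the count of `b`s, saturating at 5. Each combined state is a pair, one component from each; accept when both components accept.
          a    b    c  
>  s0     s1   s2   s1 
   s1     s1   s3   s1 
   s2     s4   s5   s3 
   s3     s3   s5   s3 
   s4     s3   s6   s3 
   s5     s5   s7   s5 
   s6     s5   s8   s5 
   s7     s7   s9   s7 
   s8     s8  s10   s8 
   s9     s9  s11   s9 
 * s10   s10  s12  s10 
   s11   s11  s11  s11 
   s12   s12  s12  s12 
(> = start, * = accepting)

start=s0; accept=s10; s0-a>s1; s0-b>s2; s0-c>s1; s1-a>s1; s1-b>s3; s1-c>s1; s2-a>s4; s2-b>s5; s2-c>s3; s3-a>s3; s3-b>s5; s3-c>s3; s4-a>s3; s4-b>s6; s4-c>s3; s5-a>s5; s5-b>s7; s5-c>s5; s6-a>s5; s6-b>s8; s6-c>s5; s7-a>s7; s7-b>s9; s7-c>s7; s8-a>s8; s8-b>s10; s8-c>s8; s9-a>s9; s9-b>s11; s9-c>s9; s10-a>s10; s10-b>s12; s10-c>s10; s11-a>s11; s11-b>s11; s11-c>s11; s12-a>s12; s12-b>s12; s12-c>s12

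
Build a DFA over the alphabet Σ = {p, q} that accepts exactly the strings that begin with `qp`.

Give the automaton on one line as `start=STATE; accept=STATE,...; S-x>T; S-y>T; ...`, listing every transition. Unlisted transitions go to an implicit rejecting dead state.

Walk along `qp` while the input agrees: from S0 take `q` to S1, and so on. Any deviation drops to the rejecting sink S3. Once S2 is reached the prefix is confirmed and every continuation is accepted.
4 states suffice.
        p   q  
>  S0   S3  S1 
   S1   S2  S3 
 * S2   S2  S2 
   S3   S3  S3 
(> = start, * = accepting)

start=S0; accept=S2; S0-p>S3; S0-q>S1; S1-p>S2; S1-q>S3; S2-p>S2; S2-q>S2; S3-p>S3; S3-q>S3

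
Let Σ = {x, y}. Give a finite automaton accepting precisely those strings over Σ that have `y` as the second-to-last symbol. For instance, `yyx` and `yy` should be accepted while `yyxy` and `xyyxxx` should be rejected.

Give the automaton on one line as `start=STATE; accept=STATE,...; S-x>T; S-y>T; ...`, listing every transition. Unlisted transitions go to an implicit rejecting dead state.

start=S0; accept=S5,S6; S0-x>S1; S0-y>S2; S1-x>S3; S1-y>S4; S2-x>S5; S2-y>S6; S3-x>S3; S3-y>S4; S4-x>S5; S4-y>S6; S5-x>S3; S5-y>S4; S6-x>S5; S6-y>S6

Because acceptance depends on a position counted from the end, the machine has to buffer the most recent 2 symbols. Make each state the string of the last up-to-2 symbols read; on input `x` shift the window left and append `x`. Accept when the buffered window has length 2 and begins with `y`.
With 7 states:
        x   y  
>  S0   S1  S2 
   S1   S3  S4 
   S2   S5  S6 
   S3   S3  S4 
   S4   S5  S6 
 * S5   S3  S4 
 * S6   S5  S6 
(> = start, * = accepting)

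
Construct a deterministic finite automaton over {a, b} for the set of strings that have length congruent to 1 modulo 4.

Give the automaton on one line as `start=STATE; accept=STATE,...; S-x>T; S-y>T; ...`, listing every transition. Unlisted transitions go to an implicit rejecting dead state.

Only the length mod 4 matters, so use a 4-cycle: from any state, every input symbol moves to the next state, wrapping S3 back to S0. Mark S1 accepting.
        a   b  
>  S0   S1  S1 
 * S1   S2  S2 
   S2   S3  S3 
   S3   S0  S0 
(> = start, * = accepting)

start=S0; accept=S1; S0-a>S1; S0-b>S1; S1-a>S2; S1-b>S2; S2-a>S3; S2-b>S3; S3-a>S0; S3-b>S0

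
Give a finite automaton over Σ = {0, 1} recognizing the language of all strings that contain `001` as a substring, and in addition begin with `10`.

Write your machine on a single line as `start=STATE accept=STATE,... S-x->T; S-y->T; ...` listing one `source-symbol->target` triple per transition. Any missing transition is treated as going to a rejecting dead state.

start=s0; accept=s9; s0-0->s1; s0-1->s2; s1-0->s3; s1-1->s4; s2-0->s5; s2-1->s4; s3-0->s3; s3-1->s6; s4-0->s1; s4-1->s4; s5-0->s7; s5-1->s8; s6-0->s6; s6-1->s6; s7-0->s7; s7-1->s9; s8-0->s5; s8-1->s8; s9-0->s9; s9-1->s9

Handle the two conditions separately and then intersect. One (4 states) tracks whether and how much of `001` has been seen; the other (4 states) tracks whether the input so far still matches the prefix `10`. Each combined state is a pair, one component from each; accept when both components accept.
A 10-state machine:
        0   1  
>  s0   s1  s2 
   s1   s3  s4 
   s2   s5  s4 
   s3   s3  s6 
   s4   s1  s4 
   s5   s7  s8 
   s6   s6  s6 
   s7   s7  s9 
   s8   s5  s8 
 * s9   s9  s9 
(> = start, * = accepting)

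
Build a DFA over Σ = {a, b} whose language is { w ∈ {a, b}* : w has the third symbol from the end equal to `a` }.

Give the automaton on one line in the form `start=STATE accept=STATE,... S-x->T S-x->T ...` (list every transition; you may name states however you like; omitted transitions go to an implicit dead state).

Because acceptance depends on a position counted from the end, the machine has to buffer the most recent 3 symbols. Make each state the string of the last up-to-3 symbols read; on input `x` shift the window left and append `x`. Accept when the buffered window has length 3 and begins with `a`.
With 15 states:
          a    b  
>  q0     q1   q2 
   q1     q3   q4 
   q2     q5   q6 
   q3     q7   q8 
   q4     q9  q10 
   q5    q11  q12 
   q6    q13  q14 
 * q7     q7   q8 
 * q8     q9  q10 
 * q9    q11  q12 
 * q10   q13  q14 
   q11    q7   q8 
   q12    q9  q10 
   q13   q11  q12 
   q14   q13  q14 
(> = start, * = accepting)

start=q0 accept=q7,q8,q9,q10 q0-a->q1 q0-b->q2 q1-a->q3 q1-b->q4 q2-a->q5 q2-b->q6 q3-a->q7 q3-b->q8 q4-a->q9 q4-b->q10 q5-a->q11 q5-b->q12 q6-a->q13 q6-b->q14 q7-a->q7 q7-b->q8 q8-a->q9 q8-b->q10 q9-a->q11 q9-b->q12 q10-a->q13 q10-b->q14 q11-a->q7 q11-b->q8 q12-a->q9 q12-b->q10 q13-a->q11 q13-b->q12 q14-a->q13 q14-b->q14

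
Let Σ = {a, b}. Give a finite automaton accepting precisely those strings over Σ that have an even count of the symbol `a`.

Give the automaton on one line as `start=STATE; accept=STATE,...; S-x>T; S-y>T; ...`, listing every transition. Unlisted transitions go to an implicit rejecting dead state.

Keep the running count of `a`s modulo 2: each `a` advances along the cycle q0 → q1 → q0 while other symbols loop. Accept at q0.
2 states suffice.
        a   b  
>* q0   q1  q0 
   q1   q0  q1 
(> = start, * = accepting)

start=q0; accept=q0; q0-a>q1; q0-b>q0; q1-a>q0; q1-b>q1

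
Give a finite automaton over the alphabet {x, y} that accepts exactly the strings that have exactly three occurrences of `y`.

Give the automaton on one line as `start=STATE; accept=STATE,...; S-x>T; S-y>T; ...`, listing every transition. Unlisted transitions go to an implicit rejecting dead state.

Only the number of `y`s matters, and only up to 4. Make a chain A → B → C → D → E advanced by each `y` (with E absorbing); every other symbol self-loops. The accepting set is {D}.
5 states suffice.
       x  y 
>  A   A  B 
   B   B  C 
   C   C  D 
 * D   D  E 
   E   E  E 
(> = start, * = accepting)

start=A; accept=D; A-x>A; A-y>B; B-x>B; B-y>C; C-x>C; C-y>D; D-x>D; D-y>E; E-x>E; E-y>E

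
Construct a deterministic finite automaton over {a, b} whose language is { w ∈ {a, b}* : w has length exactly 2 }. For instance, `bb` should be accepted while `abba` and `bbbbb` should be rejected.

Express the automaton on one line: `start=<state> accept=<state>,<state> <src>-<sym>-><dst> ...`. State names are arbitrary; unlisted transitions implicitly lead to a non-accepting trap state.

We only need to distinguish lengths 0, 1, …, 2, and '>2'. Chain q0 → q1 → q2 → q3 on every symbol, with q3 looping. Accepting states: {q2}.
        a   b  
>  q0   q1  q1 
   q1   q2  q2 
 * q2   q3  q3 
   q3   q3  q3 
(> = start, * = accepting)

start=q0 accept=q2 q0-a->q1 q0-b->q1 q1-a->q2 q1-b->q2 q2-a->q3 q2-b->q3 q3-a->q3 q3-b->q3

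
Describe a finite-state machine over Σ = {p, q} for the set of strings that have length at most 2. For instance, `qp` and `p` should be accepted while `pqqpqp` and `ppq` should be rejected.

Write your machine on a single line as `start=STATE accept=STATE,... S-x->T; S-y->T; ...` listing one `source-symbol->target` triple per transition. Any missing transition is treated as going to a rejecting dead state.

start=s0; accept=s0,s1,s2; s0-p->s1; s0-q->s1; s1-p->s2; s1-q->s2; s2-p->s3; s2-q->s3; s3-p->s3; s3-q->s3

Count input length up to 3: every symbol moves from s0 toward s3, which means 'more than 2' and absorbs. Accept from {s0, s1, s2}.
4 states suffice.
        p   q  
>* s0   s1  s1 
 * s1   s2  s2 
 * s2   s3  s3 
   s3   s3  s3 
(> = start, * = accepting)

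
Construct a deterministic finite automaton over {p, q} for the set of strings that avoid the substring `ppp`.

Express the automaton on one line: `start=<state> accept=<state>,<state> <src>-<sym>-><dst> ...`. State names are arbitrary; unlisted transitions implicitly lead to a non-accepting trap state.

Track partial matches of the forbidden pattern `ppp`. State s3 is a dead state reached once `ppp` has occurred; every other state accepts. s0 means no part of `ppp` is currently matched.
        p   q  
>* s0   s1  s0 
 * s1   s2  s0 
 * s2   s3  s0 
   s3   s3  s3 
(> = start, * = accepting)

start=s0 accept=s0,s1,s2 s0-p->s1 s0-q->s0 s1-p->s2 s1-q->s0 s2-p->s3 s2-q->s0 s3-p->s3 s3-q->s3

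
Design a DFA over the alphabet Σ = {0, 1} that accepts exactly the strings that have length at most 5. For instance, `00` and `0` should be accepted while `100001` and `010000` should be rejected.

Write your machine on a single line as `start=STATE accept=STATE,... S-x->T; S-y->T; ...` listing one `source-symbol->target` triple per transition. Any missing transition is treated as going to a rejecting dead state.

We only need to distinguish lengths 0, 1, …, 5, and '>5'. Chain q0 → q1 → q2 → q3 → q4 → q5 → q6 on every symbol, with q6 looping. Accepting states: {q0, q1, q2, q3, q4, q5}.
A 7-state machine:
        0   1  
>* q0   q1  q1 
 * q1   q2  q2 
 * q2   q3  q3 
 * q3   q4  q4 
 * q4   q5  q5 
 * q5   q6  q6 
   q6   q6  q6 
(> = start, * = accepting)

start=q0; accept=q0,q1,q2,q3,q4,q5; q0-0->q1; q0-1->q1; q1-0->q2; q1-1->q2; q2-0->q3; q2-1->q3; q3-0->q4; q3-1->q4; q4-0->q5; q4-1->q5; q5-0->q6; q5-1->q6; q6-0->q6; q6-1->q6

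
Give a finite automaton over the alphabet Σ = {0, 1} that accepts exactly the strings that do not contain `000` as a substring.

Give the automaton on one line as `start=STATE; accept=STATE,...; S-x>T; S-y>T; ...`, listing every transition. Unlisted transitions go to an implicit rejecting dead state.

Track partial matches of the forbidden pattern `000`. State D is a dead state reached once `000` has occurred; every other state accepts. A means no part of `000` is currently matched.
       0  1 
>* A   B  A 
 * B   C  A 
 * C   D  A 
   D   D  D 
(> = start, * = accepting)

start=A; accept=A,B,C; A-0>B; A-1>A; B-0>C; B-1>A; C-0>D; C-1>A; D-0>D; D-1>D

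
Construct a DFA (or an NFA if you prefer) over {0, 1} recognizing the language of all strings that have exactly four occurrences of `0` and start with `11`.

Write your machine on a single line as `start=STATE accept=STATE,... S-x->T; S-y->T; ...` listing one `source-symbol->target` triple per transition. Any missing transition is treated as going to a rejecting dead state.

start=s0; accept=s7; s0-0->s1; s0-1->s2; s1-0->s1; s1-1->s1; s2-0->s1; s2-1->s3; s3-0->s4; s3-1->s3; s4-0->s5; s4-1->s4; s5-0->s6; s5-1->s5; s6-0->s7; s6-1->s6; s7-0->s1; s7-1->s7

Build one automaton per condition and run them in lockstep. The first has 6 states tracking the count of `0`s, saturating at 5; the second has 4 states tracking whether the input so far still matches the prefix `11`. A product state is a pair (one from each), accepting exactly when both do. Equivalent product states are then merged.
An 8-state machine:
        0   1  
>  s0   s1  s2 
   s1   s1  s1 
   s2   s1  s3 
   s3   s4  s3 
   s4   s5  s4 
   s5   s6  s5 
   s6   s7  s6 
 * s7   s1  s7 
(> = start, * = accepting)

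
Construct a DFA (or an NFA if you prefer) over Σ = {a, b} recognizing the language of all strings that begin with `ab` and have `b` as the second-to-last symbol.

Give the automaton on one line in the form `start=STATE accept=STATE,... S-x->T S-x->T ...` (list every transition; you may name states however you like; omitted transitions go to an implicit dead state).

Run two small machines in parallel and take their product. The first has 4 states tracking whether the input so far still matches the prefix `ab`; the second has 7 states tracking the last 2 symbols read. A product state is a pair (one from each), accepting exactly when both do.
An 11-state machine:
          a    b  
>  q0     q1   q2 
   q1     q3   q4 
   q2     q5   q6 
   q3     q3   q7 
   q4     q8   q9 
   q5     q3   q7 
   q6     q5   q6 
   q7     q5   q6 
 * q8    q10   q4 
 * q9     q8   q9 
   q10   q10   q4 
(> = start, * = accepting)

start=q0 accept=q8,q9 q0-a->q1 q0-b->q2 q1-a->q3 q1-b->q4 q2-a->q5 q2-b->q6 q3-a->q3 q3-b->q7 q4-a->q8 q4-b->q9 q5-a->q3 q5-b->q7 q6-a->q5 q6-b->q6 q7-a->q5 q7-b->q6 q8-a->q10 q8-b->q4 q9-a->q8 q9-b->q9 q10-a->q10 q10-b->q4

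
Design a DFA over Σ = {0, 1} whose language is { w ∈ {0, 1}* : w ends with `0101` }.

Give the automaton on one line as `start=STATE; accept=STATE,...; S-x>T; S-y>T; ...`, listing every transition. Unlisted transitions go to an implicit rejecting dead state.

Let each state record the length of the longest suffix of the input read so far that is also a prefix of `0101`. s1 means the last symbol is `0`; s2 means the last 2 symbols are `01`; s3 means the last 3 symbols are `010`; s4 means the last 4 symbols are `0101`. Accept only at s4, where the string currently ends in `0101`.
A 5-state machine:
        0   1  
>  s0   s1  s0 
   s1   s1  s2 
   s2   s3  s0 
   s3   s1  s4 
 * s4   s3  s0 
(> = start, * = accepting)

start=s0; accept=s4; s0-0>s1; s0-1>s0; s1-0>s1; s1-1>s2; s2-0>s3; s2-1>s0; s3-0>s1; s3-1>s4; s4-0>s3; s4-1>s0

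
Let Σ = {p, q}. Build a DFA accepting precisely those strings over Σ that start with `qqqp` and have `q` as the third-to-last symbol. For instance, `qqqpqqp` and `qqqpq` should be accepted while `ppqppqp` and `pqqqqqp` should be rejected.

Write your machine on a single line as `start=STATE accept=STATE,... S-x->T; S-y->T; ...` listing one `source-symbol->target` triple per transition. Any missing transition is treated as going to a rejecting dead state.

Build one automaton per condition and run them in lockstep. One (6 states) tracks whether the input so far still matches the prefix `qqqp`; the other (15 states) tracks the last 3 symbols read. Each combined state is a pair, one component from each; accept when both components accept. After merging equivalent states the machine shrinks.
With 13 states:
       p  q 
>  A   B  C 
   B   B  B 
   C   B  D 
   D   B  E 
   E   F  B 
 * F   G  H 
 * G   I  J 
 * H   K  L 
   I   I  J 
   J   K  L 
   K   G  H 
   L   F  M 
 * M   F  M 
(> = start, * = accepting)

start=A; accept=F,G,H,M; A-p->B; A-q->C; B-p->B; B-q->B; C-p->B; C-q->D; D-p->B; D-q->E; E-p->F; E-q->B; F-p->G; F-q->H; G-p->I; G-q->J; H-p->K; H-q->L; I-p->I; I-q->J; J-p->K; J-q->L; K-p->G; K-q->H; L-p->F; L-q->M; M-p->F; M-q->M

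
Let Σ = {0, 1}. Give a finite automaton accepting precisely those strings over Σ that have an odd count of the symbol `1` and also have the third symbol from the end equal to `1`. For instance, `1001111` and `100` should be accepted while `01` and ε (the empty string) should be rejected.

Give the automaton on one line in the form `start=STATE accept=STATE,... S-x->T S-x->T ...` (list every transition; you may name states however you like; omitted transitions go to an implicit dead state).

Build one automaton per condition and run them in lockstep. One (2 states) tracks the count of `1`s modulo 2; the other (15 states) tracks the last 3 symbols read. Each combined state is a pair, one component from each; accept when both components accept.
23 states suffice.
          0    1  
>  q0     q1   q2 
   q1     q3   q4 
   q2     q5   q6 
   q3     q7   q8 
   q4     q9  q10 
   q5    q11  q12 
   q6    q13  q14 
   q7     q7   q8 
   q8     q9  q10 
   q9    q11  q12 
   q10   q13  q14 
 * q11   q15  q16 
   q12   q17  q18 
   q13   q19  q20 
 * q14   q21  q22 
   q15   q15  q16 
   q16   q17  q18 
   q17   q19  q20 
   q18   q21  q22 
   q19    q7   q8 
 * q20    q9  q10 
 * q21   q11  q12 
   q22   q13  q14 
(> = start, * = accepting)

start=q0 accept=q11,q14,q20,q21 q0-0->q1 q0-1->q2 q1-0->q3 q1-1->q4 q2-0->q5 q2-1->q6 q3-0->q7 q3-1->q8 q4-0->q9 q4-1->q10 q5-0->q11 q5-1->q12 q6-0->q13 q6-1->q14 q7-0->q7 q7-1->q8 q8-0->q9 q8-1->q10 q9-0->q11 q9-1->q12 q10-0->q13 q10-1->q14 q11-0->q15 q11-1->q16 q12-0->q17 q12-1->q18 q13-0->q19 q13-1->q20 q14-0->q21 q14-1->q22 q15-0->q15 q15-1->q16 q16-0->q17 q16-1->q18 q17-0->q19 q17-1->q20 q18-0->q21 q18-1->q22 q19-0->q7 q19-1->q8 q20-0->q9 q20-1->q10 q21-0->q11 q21-1->q12 q22-0->q13 q22-1->q14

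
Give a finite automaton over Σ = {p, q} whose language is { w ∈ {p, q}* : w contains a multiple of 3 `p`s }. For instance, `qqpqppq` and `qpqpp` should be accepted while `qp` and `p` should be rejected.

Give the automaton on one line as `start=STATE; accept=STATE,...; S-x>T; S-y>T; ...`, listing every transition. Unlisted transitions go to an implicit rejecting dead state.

start=s0; accept=s0; s0-p>s1; s0-q>s0; s1-p>s2; s1-q>s1; s2-p>s0; s2-q>s2

The only thing that matters is how many `p`s have appeared, reduced mod 3. Use one state per residue: s0 for 0, …, s2 for 2. Reading `p` moves to the next residue; anything else stays put. s0 is accepting.
        p   q  
>* s0   s1  s0 
   s1   s2  s1 
   s2   s0  s2 
(> = start, * = accepting)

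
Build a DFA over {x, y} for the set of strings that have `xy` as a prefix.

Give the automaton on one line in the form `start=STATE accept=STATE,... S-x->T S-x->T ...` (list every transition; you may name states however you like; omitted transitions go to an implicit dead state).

start=q0 accept=q2 q0-x->q1 q0-y->q3 q1-x->q3 q1-y->q2 q2-x->q2 q2-y->q2 q3-x->q3 q3-y->q3

Walk along `xy` while the input agrees: from q0 take `x` to q1, and so on. Any deviation drops to the rejecting sink q3. Once q2 is reached the prefix is confirmed and every continuation is accepted.
        x   y  
>  q0   q1  q3 
   q1   q3  q2 
 * q2   q2  q2 
   q3   q3  q3 
(> = start, * = accepting)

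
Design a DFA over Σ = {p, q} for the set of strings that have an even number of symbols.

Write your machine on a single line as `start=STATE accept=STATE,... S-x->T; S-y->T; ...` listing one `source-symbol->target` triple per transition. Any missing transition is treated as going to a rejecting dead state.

start=S0; accept=S0; S0-p->S1; S0-q->S1; S1-p->S0; S1-q->S0

Only the length mod 2 matters, so use a 2-cycle: from any state, every input symbol moves to the next state, wrapping S1 back to S0. Mark S0 accepting.
        p   q  
>* S0   S1  S1 
   S1   S0  S0 
(> = start, * = accepting)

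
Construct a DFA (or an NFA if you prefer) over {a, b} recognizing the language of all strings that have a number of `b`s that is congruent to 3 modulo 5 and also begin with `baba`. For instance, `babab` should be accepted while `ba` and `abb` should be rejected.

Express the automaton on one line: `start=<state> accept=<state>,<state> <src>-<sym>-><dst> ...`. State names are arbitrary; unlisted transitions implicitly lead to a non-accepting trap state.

Run two small machines in parallel and take their product. The first has 5 states tracking the count of `b`s modulo 5; the second has 6 states tracking whether the input so far still matches the prefix `baba`. A product state is a pair (one from each), accepting exactly when both do. Equivalent product states are then merged.
        a   b  
>  s0   s1  s2 
   s1   s1  s1 
   s2   s3  s1 
   s3   s1  s4 
   s4   s5  s1 
   s5   s5  s6 
 * s6   s6  s7 
   s7   s7  s8 
   s8   s8  s9 
   s9   s9  s5 
(> = start, * = accepting)

start=s0 accept=s6 s0-a->s1 s0-b->s2 s1-a->s1 s1-b->s1 s2-a->s3 s2-b->s1 s3-a->s1 s3-b->s4 s4-a->s5 s4-b->s1 s5-a->s5 s5-b->s6 s6-a->s6 s6-b->s7 s7-a->s7 s7-b->s8 s8-a->s8 s8-b->s9 s9-a->s9 s9-b->s5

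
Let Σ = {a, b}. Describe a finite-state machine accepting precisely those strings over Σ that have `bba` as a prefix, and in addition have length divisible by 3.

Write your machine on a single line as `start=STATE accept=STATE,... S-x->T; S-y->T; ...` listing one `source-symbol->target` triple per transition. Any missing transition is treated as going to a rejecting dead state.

Handle the two conditions separately and then intersect. The first has 5 states tracking whether the input so far still matches the prefix `bba`; the second has 3 states tracking the input length modulo 3. A product state is a pair (one from each), accepting exactly when both do.
9 states suffice.
        a   b  
>  S0   S1  S2 
   S1   S3  S3 
   S2   S3  S4 
   S3   S5  S5 
   S4   S6  S5 
   S5   S1  S1 
 * S6   S7  S7 
   S7   S8  S8 
   S8   S6  S6 
(> = start, * = accepting)

start=S0; accept=S6; S0-a->S1; S0-b->S2; S1-a->S3; S1-b->S3; S2-a->S3; S2-b->S4; S3-a->S5; S3-b->S5; S4-a->S6; S4-b->S5; S5-a->S1; S5-b->S1; S6-a->S7; S6-b->S7; S7-a->S8; S7-b->S8; S8-a->S6; S8-b->S6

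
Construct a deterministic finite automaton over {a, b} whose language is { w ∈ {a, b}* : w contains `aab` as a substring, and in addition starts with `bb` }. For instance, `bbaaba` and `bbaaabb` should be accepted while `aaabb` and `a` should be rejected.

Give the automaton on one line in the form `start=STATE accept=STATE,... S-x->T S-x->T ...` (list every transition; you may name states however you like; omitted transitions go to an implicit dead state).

start=q0 accept=q6 q0-a->q1 q0-b->q2 q1-a->q1 q1-b->q1 q2-a->q1 q2-b->q3 q3-a->q4 q3-b->q3 q4-a->q5 q4-b->q3 q5-a->q5 q5-b->q6 q6-a->q6 q6-b->q6

Build one automaton per condition and run them in lockstep. The first has 4 states tracking whether and how much of `aab` has been seen; the second has 4 states tracking whether the input so far still matches the prefix `bb`. A product state is a pair (one from each), accepting exactly when both do. After merging equivalent states the machine shrinks.
7 states suffice.
        a   b  
>  q0   q1  q2 
   q1   q1  q1 
   q2   q1  q3 
   q3   q4  q3 
   q4   q5  q3 
   q5   q5  q6 
 * q6   q6  q6 
(> = start, * = accepting)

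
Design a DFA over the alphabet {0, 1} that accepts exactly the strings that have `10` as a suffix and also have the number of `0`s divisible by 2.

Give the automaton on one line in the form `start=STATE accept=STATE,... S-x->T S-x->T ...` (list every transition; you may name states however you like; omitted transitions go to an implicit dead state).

start=q0 accept=q3 q0-0->q1 q0-1->q0 q1-0->q0 q1-1->q2 q2-0->q3 q2-1->q2 q3-0->q1 q3-1->q0

Handle the two conditions separately and then intersect. The first has 3 states tracking how much of the suffix `10` has currently been matched; the second has 2 states tracking the count of `0`s modulo 2. A product state is a pair (one from each), accepting exactly when both do. Minimizing collapses redundant product states.
4 states suffice.
        0   1  
>  q0   q1  q0 
   q1   q0  q2 
   q2   q3  q2 
 * q3   q1  q0 
(> = start, * = accepting)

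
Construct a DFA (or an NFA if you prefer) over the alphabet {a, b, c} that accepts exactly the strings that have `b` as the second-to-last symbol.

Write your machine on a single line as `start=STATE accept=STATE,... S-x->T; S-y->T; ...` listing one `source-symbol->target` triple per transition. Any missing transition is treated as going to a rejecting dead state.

Because acceptance depends on a position counted from the end, the machine has to buffer the most recent 2 symbols. Make each state the string of the last up-to-2 symbols read; on input `x` shift the window left and append `x`. Accept when the buffered window has length 2 and begins with `b`.
13 states suffice.
          a    b    c  
>  q0     q1   q2   q3 
   q1     q4   q5   q6 
   q2     q7   q8   q9 
   q3    q10  q11  q12 
   q4     q4   q5   q6 
   q5     q7   q8   q9 
   q6    q10  q11  q12 
 * q7     q4   q5   q6 
 * q8     q7   q8   q9 
 * q9    q10  q11  q12 
   q10    q4   q5   q6 
   q11    q7   q8   q9 
   q12   q10  q11  q12 
(> = start, * = accepting)

start=q0; accept=q7,q8,q9; q0-a->q1; q0-b->q2; q0-c->q3; q1-a->q4; q1-b->q5; q1-c->q6; q2-a->q7; q2-b->q8; q2-c->q9; q3-a->q10; q3-b->q11; q3-c->q12; q4-a->q4; q4-b->q5; q4-c->q6; q5-a->q7; q5-b->q8; q5-c->q9; q6-a->q10; q6-b->q11; q6-c->q12; q7-a->q4; q7-b->q5; q7-c->q6; q8-a->q7; q8-b->q8; q8-c->q9; q9-a->q10; q9-b->q11; q9-c->q12; q10-a->q4; q10-b->q5; q10-c->q6; q11-a->q7; q11-b->q8; q11-c->q9; q12-a->q10; q12-b->q11; q12-c->q12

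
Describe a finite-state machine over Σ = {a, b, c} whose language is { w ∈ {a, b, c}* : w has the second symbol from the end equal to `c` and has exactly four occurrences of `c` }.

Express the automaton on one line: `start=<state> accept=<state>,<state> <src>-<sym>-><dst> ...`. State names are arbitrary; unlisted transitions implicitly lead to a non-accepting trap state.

Handle the two conditions separately and then intersect. The first has 13 states tracking the last 2 symbols read; the second has 6 states tracking the count of `c`s, saturating at 5. A product state is a pair (one from each), accepting exactly when both do. Minimizing collapses redundant product states.
9 states suffice.
        a   b   c  
>  q0   q0  q0  q1 
   q1   q1  q1  q2 
   q2   q2  q2  q3 
   q3   q4  q4  q5 
   q4   q4  q4  q6 
 * q5   q7  q7  q8 
   q6   q7  q7  q8 
 * q7   q8  q8  q8 
   q8   q8  q8  q8 
(> = start, * = accepting)

start=q0 accept=q5,q7 q0-a->q0 q0-b->q0 q0-c->q1 q1-a->q1 q1-b->q1 q1-c->q2 q2-a->q2 q2-b->q2 q2-c->q3 q3-a->q4 q3-b->q4 q3-c->q5 q4-a->q4 q4-b->q4 q4-c->q6 q5-a->q7 q5-b->q7 q5-c->q8 q6-a->q7 q6-b->q7 q6-c->q8 q7-a->q8 q7-b->q8 q7-c->q8 q8-a->q8 q8-b->q8 q8-c->q8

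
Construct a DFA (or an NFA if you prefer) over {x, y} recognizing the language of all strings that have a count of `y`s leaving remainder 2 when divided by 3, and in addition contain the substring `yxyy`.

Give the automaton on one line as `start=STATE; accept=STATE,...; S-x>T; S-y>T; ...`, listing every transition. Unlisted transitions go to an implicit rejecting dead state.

Build one automaton per condition and run them in lockstep. One (3 states) tracks the count of `y`s modulo 3; the other (5 states) tracks whether and how much of `yxyy` has been seen. Each combined state is a pair, one component from each; accept when both components accept.
With 15 states:
          x    y  
>  q0     q0   q1 
   q1     q2   q3 
   q2     q4   q5 
   q3     q6   q7 
   q4     q4   q3 
   q5     q6   q8 
   q6     q9  q10 
   q7    q11   q1 
   q8     q8  q12 
   q9     q9   q7 
   q10   q11  q12 
   q11    q0  q13 
   q12   q12  q14 
   q13    q2  q14 
 * q14   q14   q8 
(> = start, * = accepting)

start=q0; accept=q14; q0-x>q0; q0-y>q1; q1-x>q2; q1-y>q3; q2-x>q4; q2-y>q5; q3-x>q6; q3-y>q7; q4-x>q4; q4-y>q3; q5-x>q6; q5-y>q8; q6-x>q9; q6-y>q10; q7-x>q11; q7-y>q1; q8-x>q8; q8-y>q12; q9-x>q9; q9-y>q7; q10-x>q11; q10-y>q12; q11-x>q0; q11-y>q13; q12-x>q12; q12-y>q14; q13-x>q2; q13-y>q14; q14-x>q14; q14-y>q8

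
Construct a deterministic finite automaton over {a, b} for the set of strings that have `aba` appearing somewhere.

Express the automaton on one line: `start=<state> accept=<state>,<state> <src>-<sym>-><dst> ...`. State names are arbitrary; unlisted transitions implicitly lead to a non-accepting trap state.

start=s0 accept=s3 s0-a->s1 s0-b->s0 s1-a->s1 s1-b->s2 s2-a->s3 s2-b->s0 s3-a->s3 s3-b->s3

States s0..s2 record the length of the longest prefix of `aba` that matches the current input suffix. Reaching s3 means `aba` has been seen, and we stay there forever. Accept from s3.
A 4-state machine:
        a   b  
>  s0   s1  s0 
   s1   s1  s2 
   s2   s3  s0 
 * s3   s3  s3 
(> = start, * = accepting)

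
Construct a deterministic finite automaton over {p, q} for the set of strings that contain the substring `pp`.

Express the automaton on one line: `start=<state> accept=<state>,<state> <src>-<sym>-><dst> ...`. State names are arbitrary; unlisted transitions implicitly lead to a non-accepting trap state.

start=A accept=C A-p->B A-q->A B-p->C B-q->A C-p->C C-q->C

States A..B record the length of the longest prefix of `pp` that matches the current input suffix. Reaching C means `pp` has been seen, and we stay there forever. Accept from C.
With 3 states:
       p  q 
>  A   B  A 
   B   C  A 
 * C   C  C 
(> = start, * = accepting)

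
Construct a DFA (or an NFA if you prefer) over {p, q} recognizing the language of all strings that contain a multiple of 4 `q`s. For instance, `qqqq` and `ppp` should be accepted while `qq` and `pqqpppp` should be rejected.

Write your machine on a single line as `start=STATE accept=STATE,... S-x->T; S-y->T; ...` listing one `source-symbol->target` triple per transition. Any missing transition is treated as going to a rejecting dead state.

start=s0; accept=s0; s0-p->s0; s0-q->s1; s1-p->s1; s1-q->s2; s2-p->s2; s2-q->s3; s3-p->s3; s3-q->s0

Keep the running count of `q`s modulo 4: each `q` advances along the cycle s0 → s1 → s2 → s3 → s0 while other symbols loop. Accept at s0.
With 4 states:
        p   q  
>* s0   s0  s1 
   s1   s1  s2 
   s2   s2  s3 
   s3   s3  s0 
(> = start, * = accepting)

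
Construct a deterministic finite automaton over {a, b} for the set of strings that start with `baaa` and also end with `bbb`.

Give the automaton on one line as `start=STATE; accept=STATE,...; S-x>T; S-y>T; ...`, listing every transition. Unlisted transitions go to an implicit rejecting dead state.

Run two small machines in parallel and take their product. One (6 states) tracks whether the input so far still matches the prefix `baaa`; the other (4 states) tracks how much of the suffix `bbb` has currently been matched. Each combined state is a pair, one component from each; accept when both components accept. Equivalent product states are then merged.
9 states suffice.
        a   b  
>  s0   s1  s2 
   s1   s1  s1 
   s2   s3  s1 
   s3   s4  s1 
   s4   s5  s1 
   s5   s5  s6 
   s6   s5  s7 
   s7   s5  s8 
 * s8   s5  s8 
(> = start, * = accepting)

start=s0; accept=s8; s0-a>s1; s0-b>s2; s1-a>s1; s1-b>s1; s2-a>s3; s2-b>s1; s3-a>s4; s3-b>s1; s4-a>s5; s4-b>s1; s5-a>s5; s5-b>s6; s6-a>s5; s6-b>s7; s7-a>s5; s7-b>s8; s8-a>s5; s8-b>s8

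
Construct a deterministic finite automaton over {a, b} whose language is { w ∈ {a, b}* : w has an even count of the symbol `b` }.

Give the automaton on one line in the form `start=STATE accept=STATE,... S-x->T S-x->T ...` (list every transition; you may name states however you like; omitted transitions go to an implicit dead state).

The only thing that matters is how many `b`s have appeared, reduced mod 2. Use one state per residue: q0 for 0, …, q1 for 1. Reading `b` moves to the next residue; anything else stays put. q0 is accepting.
With 2 states:
        a   b  
>* q0   q0  q1 
   q1   q1  q0 
(> = start, * = accepting)

start=q0 accept=q0 q0-a->q0 q0-b->q1 q1-a->q1 q1-b->q0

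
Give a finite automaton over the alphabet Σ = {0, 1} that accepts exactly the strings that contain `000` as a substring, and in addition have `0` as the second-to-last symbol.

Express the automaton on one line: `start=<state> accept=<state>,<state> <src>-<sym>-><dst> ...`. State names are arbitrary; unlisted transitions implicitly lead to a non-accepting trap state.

start=S0 accept=S3,S4 S0-0->S1 S0-1->S0 S1-0->S2 S1-1->S0 S2-0->S3 S2-1->S0 S3-0->S3 S3-1->S4 S4-0->S5 S4-1->S6 S5-0->S3 S5-1->S4 S6-0->S5 S6-1->S6

Run two small machines in parallel and take their product. The first has 4 states tracking whether and how much of `000` has been seen; the second has 7 states tracking the last 2 symbols read. A product state is a pair (one from each), accepting exactly when both do. Minimizing collapses redundant product states.
A 7-state machine:
        0   1  
>  S0   S1  S0 
   S1   S2  S0 
   S2   S3  S0 
 * S3   S3  S4 
 * S4   S5  S6 
   S5   S3  S4 
   S6   S5  S6 
(> = start, * = accepting)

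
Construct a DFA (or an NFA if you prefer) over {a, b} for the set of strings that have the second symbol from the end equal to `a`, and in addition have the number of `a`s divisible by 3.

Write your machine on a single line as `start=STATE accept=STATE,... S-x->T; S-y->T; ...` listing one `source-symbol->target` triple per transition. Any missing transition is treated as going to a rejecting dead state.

Handle the two conditions separately and then intersect. The first has 7 states tracking the last 2 symbols read; the second has 3 states tracking the count of `a`s modulo 3. A product state is a pair (one from each), accepting exactly when both do. Minimizing collapses redundant product states.
With 7 states:
        a   b  
>  q0   q1  q0 
   q1   q2  q1 
   q2   q3  q4 
 * q3   q1  q5 
   q4   q6  q4 
 * q5   q1  q0 
   q6   q1  q5 
(> = start, * = accepting)

start=q0; accept=q3,q5; q0-a->q1; q0-b->q0; q1-a->q2; q1-b->q1; q2-a->q3; q2-b->q4; q3-a->q1; q3-b->q5; q4-a->q6; q4-b->q4; q5-a->q1; q5-b->q0; q6-a->q1; q6-b->q5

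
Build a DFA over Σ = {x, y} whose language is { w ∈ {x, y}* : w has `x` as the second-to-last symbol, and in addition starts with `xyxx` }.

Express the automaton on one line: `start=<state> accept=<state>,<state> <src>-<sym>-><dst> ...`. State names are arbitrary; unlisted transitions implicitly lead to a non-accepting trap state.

Build one automaton per condition and run them in lockstep. One (7 states) tracks the last 2 symbols read; the other (6 states) tracks whether the input so far still matches the prefix `xyxx`. Each combined state is a pair, one component from each; accept when both components accept. Equivalent product states are then merged.
9 states suffice.
        x   y  
>  S0   S1  S2 
   S1   S2  S3 
   S2   S2  S2 
   S3   S4  S2 
   S4   S5  S2 
 * S5   S5  S6 
 * S6   S7  S8 
   S7   S5  S6 
   S8   S7  S8 
(> = start, * = accepting)

start=S0 accept=S5,S6 S0-x->S1 S0-y->S2 S1-x->S2 S1-y->S3 S2-x->S2 S2-y->S2 S3-x->S4 S3-y->S2 S4-x->S5 S4-y->S2 S5-x->S5 S5-y->S6 S6-x->S7 S6-y->S8 S7-x->S5 S7-y->S6 S8-x->S7 S8-y->S8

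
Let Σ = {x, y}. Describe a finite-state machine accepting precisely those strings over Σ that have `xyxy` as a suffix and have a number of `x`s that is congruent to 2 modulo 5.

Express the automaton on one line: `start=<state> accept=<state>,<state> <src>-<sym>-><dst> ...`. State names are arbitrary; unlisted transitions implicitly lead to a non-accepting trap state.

start=A accept=I A-x->B A-y->A B-x->C B-y->D C-x->E C-y->C D-x->F D-y->G E-x->H E-y->E F-x->E F-y->I G-x->C G-y->G H-x->A H-y->H I-x->E I-y->C

Build one automaton per condition and run them in lockstep. The first has 5 states tracking how much of the suffix `xyxy` has currently been matched; the second has 5 states tracking the count of `x`s modulo 5. A product state is a pair (one from each), accepting exactly when both do. Minimizing collapses redundant product states.
       x  y 
>  A   B  A 
   B   C  D 
   C   E  C 
   D   F  G 
   E   H  E 
   F   E  I 
   G   C  G 
   H   A  H 
 * I   E  C 
(> = start, * = accepting)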